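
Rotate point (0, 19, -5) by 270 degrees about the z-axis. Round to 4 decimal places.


x' = 0*cos(270) - 19*sin(270) = 19
y' = 0*sin(270) + 19*cos(270) = 0
z' = -5

(19, 0, -5)


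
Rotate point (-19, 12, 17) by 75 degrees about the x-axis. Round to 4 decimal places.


x' = -19
y' = 12*cos(75) - 17*sin(75) = -13.3149
z' = 12*sin(75) + 17*cos(75) = 15.991

(-19, -13.3149, 15.991)


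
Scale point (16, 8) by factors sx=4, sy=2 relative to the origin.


Scaling: (x*sx, y*sy) = (16*4, 8*2) = (64, 16)

(64, 16)


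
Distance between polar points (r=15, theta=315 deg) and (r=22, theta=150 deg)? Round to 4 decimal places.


d = sqrt(r1^2 + r2^2 - 2*r1*r2*cos(t2-t1))
d = sqrt(15^2 + 22^2 - 2*15*22*cos(150-315)) = 36.6948

36.6948


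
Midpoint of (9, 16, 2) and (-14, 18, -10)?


Midpoint = ((9+-14)/2, (16+18)/2, (2+-10)/2) = (-2.5, 17, -4)

(-2.5, 17, -4)


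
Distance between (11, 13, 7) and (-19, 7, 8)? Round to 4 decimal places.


d = sqrt((-19-11)^2 + (7-13)^2 + (8-7)^2) = 30.6105

30.6105


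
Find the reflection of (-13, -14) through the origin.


Reflection through origin: (x, y) -> (-x, -y)
(-13, -14) -> (13, 14)

(13, 14)


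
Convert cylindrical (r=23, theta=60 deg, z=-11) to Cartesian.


x = 23 * cos(60) = 11.5
y = 23 * sin(60) = 19.9186
z = -11

(11.5, 19.9186, -11)


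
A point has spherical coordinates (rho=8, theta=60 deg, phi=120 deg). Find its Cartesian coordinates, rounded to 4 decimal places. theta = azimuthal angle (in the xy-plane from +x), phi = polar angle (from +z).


x = 8 * sin(120) * cos(60) = 3.4641
y = 8 * sin(120) * sin(60) = 6
z = 8 * cos(120) = -4

(3.4641, 6, -4)


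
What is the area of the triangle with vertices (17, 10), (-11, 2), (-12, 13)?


Area = |x1(y2-y3) + x2(y3-y1) + x3(y1-y2)| / 2
= |17*(2-13) + -11*(13-10) + -12*(10-2)| / 2
= 158

158


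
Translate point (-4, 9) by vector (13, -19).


Translation: (x+dx, y+dy) = (-4+13, 9+-19) = (9, -10)

(9, -10)


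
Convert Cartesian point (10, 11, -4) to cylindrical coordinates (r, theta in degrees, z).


r = sqrt(10^2 + 11^2) = 14.8661
theta = atan2(11, 10) = 47.7263 deg
z = -4

r = 14.8661, theta = 47.7263 deg, z = -4


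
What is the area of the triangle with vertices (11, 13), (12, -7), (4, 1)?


Area = |x1(y2-y3) + x2(y3-y1) + x3(y1-y2)| / 2
= |11*(-7-1) + 12*(1-13) + 4*(13--7)| / 2
= 76

76


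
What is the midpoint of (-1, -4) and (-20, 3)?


Midpoint = ((-1+-20)/2, (-4+3)/2) = (-10.5, -0.5)

(-10.5, -0.5)


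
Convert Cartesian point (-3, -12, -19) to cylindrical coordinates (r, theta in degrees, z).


r = sqrt((-3)^2 + (-12)^2) = 12.3693
theta = atan2(-12, -3) = 255.9638 deg
z = -19

r = 12.3693, theta = 255.9638 deg, z = -19


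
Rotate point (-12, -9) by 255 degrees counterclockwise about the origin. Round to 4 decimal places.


x' = -12*cos(255) - -9*sin(255) = -5.5875
y' = -12*sin(255) + -9*cos(255) = 13.9205

(-5.5875, 13.9205)


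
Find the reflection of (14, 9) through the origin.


Reflection through origin: (x, y) -> (-x, -y)
(14, 9) -> (-14, -9)

(-14, -9)


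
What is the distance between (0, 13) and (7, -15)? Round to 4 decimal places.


d = sqrt((7-0)^2 + (-15-13)^2) = 28.8617

28.8617


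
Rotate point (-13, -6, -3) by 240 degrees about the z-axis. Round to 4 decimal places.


x' = -13*cos(240) - -6*sin(240) = 1.3038
y' = -13*sin(240) + -6*cos(240) = 14.2583
z' = -3

(1.3038, 14.2583, -3)


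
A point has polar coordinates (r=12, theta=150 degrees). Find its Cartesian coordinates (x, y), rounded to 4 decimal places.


x = 12 * cos(150) = -10.3923
y = 12 * sin(150) = 6

(-10.3923, 6)


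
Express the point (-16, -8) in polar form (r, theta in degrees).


r = sqrt((-16)^2 + (-8)^2) = 17.8885
theta = atan2(-8, -16) = 206.5651 degrees

r = 17.8885, theta = 206.5651 degrees


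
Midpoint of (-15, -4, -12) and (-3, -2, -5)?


Midpoint = ((-15+-3)/2, (-4+-2)/2, (-12+-5)/2) = (-9, -3, -8.5)

(-9, -3, -8.5)


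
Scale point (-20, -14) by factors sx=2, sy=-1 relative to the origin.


Scaling: (x*sx, y*sy) = (-20*2, -14*-1) = (-40, 14)

(-40, 14)


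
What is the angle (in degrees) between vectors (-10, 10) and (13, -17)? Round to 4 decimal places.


dot = -10*13 + 10*-17 = -300
|u| = 14.1421, |v| = 21.4009
cos(angle) = -0.9912
angle = 172.4054 degrees

172.4054 degrees


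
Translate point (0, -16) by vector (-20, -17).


Translation: (x+dx, y+dy) = (0+-20, -16+-17) = (-20, -33)

(-20, -33)


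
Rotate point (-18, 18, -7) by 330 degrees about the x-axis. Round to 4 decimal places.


x' = -18
y' = 18*cos(330) - -7*sin(330) = 12.0885
z' = 18*sin(330) + -7*cos(330) = -15.0622

(-18, 12.0885, -15.0622)


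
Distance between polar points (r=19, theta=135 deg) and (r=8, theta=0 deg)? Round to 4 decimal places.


d = sqrt(r1^2 + r2^2 - 2*r1*r2*cos(t2-t1))
d = sqrt(19^2 + 8^2 - 2*19*8*cos(0-135)) = 25.2974

25.2974


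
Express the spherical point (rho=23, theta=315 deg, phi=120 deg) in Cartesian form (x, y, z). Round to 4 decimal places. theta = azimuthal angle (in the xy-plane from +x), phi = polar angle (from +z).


x = 23 * sin(120) * cos(315) = 14.0846
y = 23 * sin(120) * sin(315) = -14.0846
z = 23 * cos(120) = -11.5

(14.0846, -14.0846, -11.5)


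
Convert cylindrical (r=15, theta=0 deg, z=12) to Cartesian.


x = 15 * cos(0) = 15
y = 15 * sin(0) = 0
z = 12

(15, 0, 12)


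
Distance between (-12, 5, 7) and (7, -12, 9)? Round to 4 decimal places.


d = sqrt((7--12)^2 + (-12-5)^2 + (9-7)^2) = 25.5734

25.5734


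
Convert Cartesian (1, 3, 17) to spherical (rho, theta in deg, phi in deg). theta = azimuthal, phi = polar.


rho = sqrt(1^2 + 3^2 + 17^2) = 17.2916
theta = atan2(3, 1) = 71.5651 deg
phi = acos(17/17.2916) = 10.5375 deg

rho = 17.2916, theta = 71.5651 deg, phi = 10.5375 deg


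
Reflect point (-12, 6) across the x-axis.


Reflection across x-axis: (x, y) -> (x, -y)
(-12, 6) -> (-12, -6)

(-12, -6)


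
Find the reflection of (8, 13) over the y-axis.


Reflection across y-axis: (x, y) -> (-x, y)
(8, 13) -> (-8, 13)

(-8, 13)


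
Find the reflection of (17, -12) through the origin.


Reflection through origin: (x, y) -> (-x, -y)
(17, -12) -> (-17, 12)

(-17, 12)


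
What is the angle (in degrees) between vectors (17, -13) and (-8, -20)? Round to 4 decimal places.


dot = 17*-8 + -13*-20 = 124
|u| = 21.4009, |v| = 21.5407
cos(angle) = 0.269
angle = 74.3961 degrees

74.3961 degrees


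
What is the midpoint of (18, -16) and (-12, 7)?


Midpoint = ((18+-12)/2, (-16+7)/2) = (3, -4.5)

(3, -4.5)


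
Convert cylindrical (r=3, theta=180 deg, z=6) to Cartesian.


x = 3 * cos(180) = -3
y = 3 * sin(180) = 0
z = 6

(-3, 0, 6)


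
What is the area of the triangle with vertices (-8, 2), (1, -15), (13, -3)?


Area = |x1(y2-y3) + x2(y3-y1) + x3(y1-y2)| / 2
= |-8*(-15--3) + 1*(-3-2) + 13*(2--15)| / 2
= 156

156


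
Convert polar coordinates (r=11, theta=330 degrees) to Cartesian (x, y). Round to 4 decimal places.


x = 11 * cos(330) = 9.5263
y = 11 * sin(330) = -5.5

(9.5263, -5.5)


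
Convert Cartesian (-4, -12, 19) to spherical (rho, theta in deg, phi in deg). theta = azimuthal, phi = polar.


rho = sqrt((-4)^2 + (-12)^2 + 19^2) = 22.8254
theta = atan2(-12, -4) = 251.5651 deg
phi = acos(19/22.8254) = 33.6534 deg

rho = 22.8254, theta = 251.5651 deg, phi = 33.6534 deg


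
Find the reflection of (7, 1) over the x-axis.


Reflection across x-axis: (x, y) -> (x, -y)
(7, 1) -> (7, -1)

(7, -1)


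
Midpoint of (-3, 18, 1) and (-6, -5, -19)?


Midpoint = ((-3+-6)/2, (18+-5)/2, (1+-19)/2) = (-4.5, 6.5, -9)

(-4.5, 6.5, -9)


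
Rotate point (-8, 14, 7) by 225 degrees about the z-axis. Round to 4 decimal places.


x' = -8*cos(225) - 14*sin(225) = 15.5563
y' = -8*sin(225) + 14*cos(225) = -4.2426
z' = 7

(15.5563, -4.2426, 7)


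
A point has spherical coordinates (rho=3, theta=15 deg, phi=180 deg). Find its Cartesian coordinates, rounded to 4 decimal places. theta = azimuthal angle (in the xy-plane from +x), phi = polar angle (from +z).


x = 3 * sin(180) * cos(15) = 0
y = 3 * sin(180) * sin(15) = 0
z = 3 * cos(180) = -3

(0, 0, -3)


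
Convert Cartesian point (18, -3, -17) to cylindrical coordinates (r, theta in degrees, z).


r = sqrt(18^2 + (-3)^2) = 18.2483
theta = atan2(-3, 18) = 350.5377 deg
z = -17

r = 18.2483, theta = 350.5377 deg, z = -17


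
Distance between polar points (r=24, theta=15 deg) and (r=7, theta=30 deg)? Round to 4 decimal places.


d = sqrt(r1^2 + r2^2 - 2*r1*r2*cos(t2-t1))
d = sqrt(24^2 + 7^2 - 2*24*7*cos(30-15)) = 17.3335

17.3335


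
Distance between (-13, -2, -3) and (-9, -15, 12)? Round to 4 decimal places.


d = sqrt((-9--13)^2 + (-15--2)^2 + (12--3)^2) = 20.2485

20.2485


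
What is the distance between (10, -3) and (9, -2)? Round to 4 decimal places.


d = sqrt((9-10)^2 + (-2--3)^2) = 1.4142

1.4142


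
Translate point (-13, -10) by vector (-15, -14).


Translation: (x+dx, y+dy) = (-13+-15, -10+-14) = (-28, -24)

(-28, -24)


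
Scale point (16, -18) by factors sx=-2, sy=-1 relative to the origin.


Scaling: (x*sx, y*sy) = (16*-2, -18*-1) = (-32, 18)

(-32, 18)


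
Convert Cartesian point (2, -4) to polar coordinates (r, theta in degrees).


r = sqrt(2^2 + (-4)^2) = 4.4721
theta = atan2(-4, 2) = 296.5651 degrees

r = 4.4721, theta = 296.5651 degrees


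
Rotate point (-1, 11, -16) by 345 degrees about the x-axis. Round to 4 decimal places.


x' = -1
y' = 11*cos(345) - -16*sin(345) = 6.4841
z' = 11*sin(345) + -16*cos(345) = -18.3018

(-1, 6.4841, -18.3018)


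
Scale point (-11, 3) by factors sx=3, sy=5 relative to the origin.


Scaling: (x*sx, y*sy) = (-11*3, 3*5) = (-33, 15)

(-33, 15)


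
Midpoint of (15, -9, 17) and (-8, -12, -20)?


Midpoint = ((15+-8)/2, (-9+-12)/2, (17+-20)/2) = (3.5, -10.5, -1.5)

(3.5, -10.5, -1.5)


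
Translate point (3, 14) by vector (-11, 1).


Translation: (x+dx, y+dy) = (3+-11, 14+1) = (-8, 15)

(-8, 15)


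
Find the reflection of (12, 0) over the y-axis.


Reflection across y-axis: (x, y) -> (-x, y)
(12, 0) -> (-12, 0)

(-12, 0)


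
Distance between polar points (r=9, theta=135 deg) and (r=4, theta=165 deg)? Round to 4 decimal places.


d = sqrt(r1^2 + r2^2 - 2*r1*r2*cos(t2-t1))
d = sqrt(9^2 + 4^2 - 2*9*4*cos(165-135)) = 5.8861

5.8861


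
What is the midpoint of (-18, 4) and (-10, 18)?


Midpoint = ((-18+-10)/2, (4+18)/2) = (-14, 11)

(-14, 11)


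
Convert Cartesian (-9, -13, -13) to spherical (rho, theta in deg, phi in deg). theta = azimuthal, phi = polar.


rho = sqrt((-9)^2 + (-13)^2 + (-13)^2) = 20.4695
theta = atan2(-13, -9) = 235.3048 deg
phi = acos(-13/20.4695) = 129.4268 deg

rho = 20.4695, theta = 235.3048 deg, phi = 129.4268 deg


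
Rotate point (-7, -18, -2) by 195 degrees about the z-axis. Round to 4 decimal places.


x' = -7*cos(195) - -18*sin(195) = 2.1027
y' = -7*sin(195) + -18*cos(195) = 19.1984
z' = -2

(2.1027, 19.1984, -2)


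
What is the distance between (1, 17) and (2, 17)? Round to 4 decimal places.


d = sqrt((2-1)^2 + (17-17)^2) = 1

1


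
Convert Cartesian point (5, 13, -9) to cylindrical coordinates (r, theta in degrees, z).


r = sqrt(5^2 + 13^2) = 13.9284
theta = atan2(13, 5) = 68.9625 deg
z = -9

r = 13.9284, theta = 68.9625 deg, z = -9


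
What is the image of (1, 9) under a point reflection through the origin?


Reflection through origin: (x, y) -> (-x, -y)
(1, 9) -> (-1, -9)

(-1, -9)


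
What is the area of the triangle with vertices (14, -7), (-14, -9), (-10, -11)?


Area = |x1(y2-y3) + x2(y3-y1) + x3(y1-y2)| / 2
= |14*(-9--11) + -14*(-11--7) + -10*(-7--9)| / 2
= 32

32


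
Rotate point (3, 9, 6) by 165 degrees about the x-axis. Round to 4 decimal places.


x' = 3
y' = 9*cos(165) - 6*sin(165) = -10.2462
z' = 9*sin(165) + 6*cos(165) = -3.4662

(3, -10.2462, -3.4662)


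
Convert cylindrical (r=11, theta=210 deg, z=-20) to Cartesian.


x = 11 * cos(210) = -9.5263
y = 11 * sin(210) = -5.5
z = -20

(-9.5263, -5.5, -20)


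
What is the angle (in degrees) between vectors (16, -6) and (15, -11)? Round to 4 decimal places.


dot = 16*15 + -6*-11 = 306
|u| = 17.088, |v| = 18.6011
cos(angle) = 0.9627
angle = 15.6978 degrees

15.6978 degrees


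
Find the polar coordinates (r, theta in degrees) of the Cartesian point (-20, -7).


r = sqrt((-20)^2 + (-7)^2) = 21.1896
theta = atan2(-7, -20) = 199.29 degrees

r = 21.1896, theta = 199.29 degrees


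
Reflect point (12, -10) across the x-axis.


Reflection across x-axis: (x, y) -> (x, -y)
(12, -10) -> (12, 10)

(12, 10)


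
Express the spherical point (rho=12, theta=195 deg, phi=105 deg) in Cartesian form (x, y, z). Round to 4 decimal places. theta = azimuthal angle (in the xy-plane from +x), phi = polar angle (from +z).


x = 12 * sin(105) * cos(195) = -11.1962
y = 12 * sin(105) * sin(195) = -3
z = 12 * cos(105) = -3.1058

(-11.1962, -3, -3.1058)


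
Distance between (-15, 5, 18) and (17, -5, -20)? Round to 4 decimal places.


d = sqrt((17--15)^2 + (-5-5)^2 + (-20-18)^2) = 50.6754

50.6754


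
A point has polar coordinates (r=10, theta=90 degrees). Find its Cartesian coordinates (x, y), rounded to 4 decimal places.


x = 10 * cos(90) = 0
y = 10 * sin(90) = 10

(0, 10)


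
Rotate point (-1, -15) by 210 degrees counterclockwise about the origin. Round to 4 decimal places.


x' = -1*cos(210) - -15*sin(210) = -6.634
y' = -1*sin(210) + -15*cos(210) = 13.4904

(-6.634, 13.4904)


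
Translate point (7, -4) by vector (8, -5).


Translation: (x+dx, y+dy) = (7+8, -4+-5) = (15, -9)

(15, -9)


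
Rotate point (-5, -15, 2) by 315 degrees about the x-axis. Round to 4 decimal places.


x' = -5
y' = -15*cos(315) - 2*sin(315) = -9.1924
z' = -15*sin(315) + 2*cos(315) = 12.0208

(-5, -9.1924, 12.0208)


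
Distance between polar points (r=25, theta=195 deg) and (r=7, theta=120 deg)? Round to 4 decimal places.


d = sqrt(r1^2 + r2^2 - 2*r1*r2*cos(t2-t1))
d = sqrt(25^2 + 7^2 - 2*25*7*cos(120-195)) = 24.154

24.154


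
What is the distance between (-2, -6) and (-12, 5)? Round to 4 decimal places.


d = sqrt((-12--2)^2 + (5--6)^2) = 14.8661

14.8661


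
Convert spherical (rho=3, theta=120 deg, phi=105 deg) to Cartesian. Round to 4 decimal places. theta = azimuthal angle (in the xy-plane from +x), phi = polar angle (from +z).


x = 3 * sin(105) * cos(120) = -1.4489
y = 3 * sin(105) * sin(120) = 2.5095
z = 3 * cos(105) = -0.7765

(-1.4489, 2.5095, -0.7765)


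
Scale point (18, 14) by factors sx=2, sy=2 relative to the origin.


Scaling: (x*sx, y*sy) = (18*2, 14*2) = (36, 28)

(36, 28)


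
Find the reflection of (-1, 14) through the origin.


Reflection through origin: (x, y) -> (-x, -y)
(-1, 14) -> (1, -14)

(1, -14)


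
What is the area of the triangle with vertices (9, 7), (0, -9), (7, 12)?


Area = |x1(y2-y3) + x2(y3-y1) + x3(y1-y2)| / 2
= |9*(-9-12) + 0*(12-7) + 7*(7--9)| / 2
= 38.5

38.5


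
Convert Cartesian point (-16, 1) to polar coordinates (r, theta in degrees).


r = sqrt((-16)^2 + 1^2) = 16.0312
theta = atan2(1, -16) = 176.4237 degrees

r = 16.0312, theta = 176.4237 degrees


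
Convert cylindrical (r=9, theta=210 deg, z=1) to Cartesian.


x = 9 * cos(210) = -7.7942
y = 9 * sin(210) = -4.5
z = 1

(-7.7942, -4.5, 1)


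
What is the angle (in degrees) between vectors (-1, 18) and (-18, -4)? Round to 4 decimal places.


dot = -1*-18 + 18*-4 = -54
|u| = 18.0278, |v| = 18.4391
cos(angle) = -0.1624
angle = 99.349 degrees

99.349 degrees


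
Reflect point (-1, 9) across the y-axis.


Reflection across y-axis: (x, y) -> (-x, y)
(-1, 9) -> (1, 9)

(1, 9)


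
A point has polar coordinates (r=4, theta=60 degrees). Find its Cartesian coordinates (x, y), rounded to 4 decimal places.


x = 4 * cos(60) = 2
y = 4 * sin(60) = 3.4641

(2, 3.4641)


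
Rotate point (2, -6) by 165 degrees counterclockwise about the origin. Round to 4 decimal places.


x' = 2*cos(165) - -6*sin(165) = -0.3789
y' = 2*sin(165) + -6*cos(165) = 6.3132

(-0.3789, 6.3132)


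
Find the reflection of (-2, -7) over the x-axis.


Reflection across x-axis: (x, y) -> (x, -y)
(-2, -7) -> (-2, 7)

(-2, 7)


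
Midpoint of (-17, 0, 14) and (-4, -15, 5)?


Midpoint = ((-17+-4)/2, (0+-15)/2, (14+5)/2) = (-10.5, -7.5, 9.5)

(-10.5, -7.5, 9.5)


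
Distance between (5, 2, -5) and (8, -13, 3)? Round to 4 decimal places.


d = sqrt((8-5)^2 + (-13-2)^2 + (3--5)^2) = 17.2627

17.2627


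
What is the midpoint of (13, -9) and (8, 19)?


Midpoint = ((13+8)/2, (-9+19)/2) = (10.5, 5)

(10.5, 5)


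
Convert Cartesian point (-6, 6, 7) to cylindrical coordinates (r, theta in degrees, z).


r = sqrt((-6)^2 + 6^2) = 8.4853
theta = atan2(6, -6) = 135 deg
z = 7

r = 8.4853, theta = 135 deg, z = 7


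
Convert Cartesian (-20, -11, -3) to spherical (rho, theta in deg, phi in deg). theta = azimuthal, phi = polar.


rho = sqrt((-20)^2 + (-11)^2 + (-3)^2) = 23.0217
theta = atan2(-11, -20) = 208.8108 deg
phi = acos(-3/23.0217) = 97.4876 deg

rho = 23.0217, theta = 208.8108 deg, phi = 97.4876 deg


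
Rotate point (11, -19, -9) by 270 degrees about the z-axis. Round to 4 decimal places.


x' = 11*cos(270) - -19*sin(270) = -19
y' = 11*sin(270) + -19*cos(270) = -11
z' = -9

(-19, -11, -9)


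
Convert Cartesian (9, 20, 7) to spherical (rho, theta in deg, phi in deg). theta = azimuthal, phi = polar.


rho = sqrt(9^2 + 20^2 + 7^2) = 23.0217
theta = atan2(20, 9) = 65.7723 deg
phi = acos(7/23.0217) = 72.2983 deg

rho = 23.0217, theta = 65.7723 deg, phi = 72.2983 deg


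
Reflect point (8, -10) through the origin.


Reflection through origin: (x, y) -> (-x, -y)
(8, -10) -> (-8, 10)

(-8, 10)


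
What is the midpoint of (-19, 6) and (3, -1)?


Midpoint = ((-19+3)/2, (6+-1)/2) = (-8, 2.5)

(-8, 2.5)


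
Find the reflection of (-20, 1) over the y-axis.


Reflection across y-axis: (x, y) -> (-x, y)
(-20, 1) -> (20, 1)

(20, 1)


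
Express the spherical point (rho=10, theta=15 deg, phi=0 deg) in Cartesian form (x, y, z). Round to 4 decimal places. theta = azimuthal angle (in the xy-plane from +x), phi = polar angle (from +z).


x = 10 * sin(0) * cos(15) = 0
y = 10 * sin(0) * sin(15) = 0
z = 10 * cos(0) = 10

(0, 0, 10)


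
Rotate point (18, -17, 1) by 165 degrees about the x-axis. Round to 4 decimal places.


x' = 18
y' = -17*cos(165) - 1*sin(165) = 16.1619
z' = -17*sin(165) + 1*cos(165) = -5.3658

(18, 16.1619, -5.3658)


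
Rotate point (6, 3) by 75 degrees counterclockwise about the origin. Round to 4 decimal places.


x' = 6*cos(75) - 3*sin(75) = -1.3449
y' = 6*sin(75) + 3*cos(75) = 6.572

(-1.3449, 6.572)


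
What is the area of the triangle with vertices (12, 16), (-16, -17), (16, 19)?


Area = |x1(y2-y3) + x2(y3-y1) + x3(y1-y2)| / 2
= |12*(-17-19) + -16*(19-16) + 16*(16--17)| / 2
= 24

24


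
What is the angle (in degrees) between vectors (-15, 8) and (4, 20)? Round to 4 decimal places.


dot = -15*4 + 8*20 = 100
|u| = 17, |v| = 20.3961
cos(angle) = 0.2884
angle = 73.2374 degrees

73.2374 degrees


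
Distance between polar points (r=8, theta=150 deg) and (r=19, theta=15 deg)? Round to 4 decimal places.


d = sqrt(r1^2 + r2^2 - 2*r1*r2*cos(t2-t1))
d = sqrt(8^2 + 19^2 - 2*8*19*cos(15-150)) = 25.2974

25.2974


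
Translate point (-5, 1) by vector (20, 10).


Translation: (x+dx, y+dy) = (-5+20, 1+10) = (15, 11)

(15, 11)


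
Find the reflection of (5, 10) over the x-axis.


Reflection across x-axis: (x, y) -> (x, -y)
(5, 10) -> (5, -10)

(5, -10)


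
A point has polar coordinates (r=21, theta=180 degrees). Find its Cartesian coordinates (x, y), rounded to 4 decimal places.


x = 21 * cos(180) = -21
y = 21 * sin(180) = 0

(-21, 0)


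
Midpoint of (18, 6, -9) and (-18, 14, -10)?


Midpoint = ((18+-18)/2, (6+14)/2, (-9+-10)/2) = (0, 10, -9.5)

(0, 10, -9.5)


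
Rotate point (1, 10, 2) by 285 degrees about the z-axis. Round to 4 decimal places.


x' = 1*cos(285) - 10*sin(285) = 9.9181
y' = 1*sin(285) + 10*cos(285) = 1.6223
z' = 2

(9.9181, 1.6223, 2)


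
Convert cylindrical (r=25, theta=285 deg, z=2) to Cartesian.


x = 25 * cos(285) = 6.4705
y = 25 * sin(285) = -24.1481
z = 2

(6.4705, -24.1481, 2)


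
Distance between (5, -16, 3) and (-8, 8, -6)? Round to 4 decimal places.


d = sqrt((-8-5)^2 + (8--16)^2 + (-6-3)^2) = 28.7402

28.7402


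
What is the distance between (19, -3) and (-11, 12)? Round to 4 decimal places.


d = sqrt((-11-19)^2 + (12--3)^2) = 33.541

33.541


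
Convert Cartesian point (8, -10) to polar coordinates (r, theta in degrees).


r = sqrt(8^2 + (-10)^2) = 12.8062
theta = atan2(-10, 8) = 308.6598 degrees

r = 12.8062, theta = 308.6598 degrees


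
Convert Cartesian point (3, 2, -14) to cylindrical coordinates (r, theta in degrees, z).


r = sqrt(3^2 + 2^2) = 3.6056
theta = atan2(2, 3) = 33.6901 deg
z = -14

r = 3.6056, theta = 33.6901 deg, z = -14


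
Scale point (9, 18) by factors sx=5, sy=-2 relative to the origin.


Scaling: (x*sx, y*sy) = (9*5, 18*-2) = (45, -36)

(45, -36)


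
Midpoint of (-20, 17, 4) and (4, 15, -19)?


Midpoint = ((-20+4)/2, (17+15)/2, (4+-19)/2) = (-8, 16, -7.5)

(-8, 16, -7.5)


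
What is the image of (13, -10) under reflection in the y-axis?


Reflection across y-axis: (x, y) -> (-x, y)
(13, -10) -> (-13, -10)

(-13, -10)


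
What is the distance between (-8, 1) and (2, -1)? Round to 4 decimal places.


d = sqrt((2--8)^2 + (-1-1)^2) = 10.198

10.198


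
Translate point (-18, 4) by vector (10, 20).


Translation: (x+dx, y+dy) = (-18+10, 4+20) = (-8, 24)

(-8, 24)


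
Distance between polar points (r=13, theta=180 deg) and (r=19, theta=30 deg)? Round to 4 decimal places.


d = sqrt(r1^2 + r2^2 - 2*r1*r2*cos(t2-t1))
d = sqrt(13^2 + 19^2 - 2*13*19*cos(30-180)) = 30.9486

30.9486


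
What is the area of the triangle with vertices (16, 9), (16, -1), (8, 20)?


Area = |x1(y2-y3) + x2(y3-y1) + x3(y1-y2)| / 2
= |16*(-1-20) + 16*(20-9) + 8*(9--1)| / 2
= 40

40


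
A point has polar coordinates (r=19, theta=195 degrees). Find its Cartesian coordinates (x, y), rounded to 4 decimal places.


x = 19 * cos(195) = -18.3526
y = 19 * sin(195) = -4.9176

(-18.3526, -4.9176)


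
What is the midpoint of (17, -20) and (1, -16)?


Midpoint = ((17+1)/2, (-20+-16)/2) = (9, -18)

(9, -18)


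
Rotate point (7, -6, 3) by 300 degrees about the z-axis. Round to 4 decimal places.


x' = 7*cos(300) - -6*sin(300) = -1.6962
y' = 7*sin(300) + -6*cos(300) = -9.0622
z' = 3

(-1.6962, -9.0622, 3)


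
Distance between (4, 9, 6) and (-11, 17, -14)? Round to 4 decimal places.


d = sqrt((-11-4)^2 + (17-9)^2 + (-14-6)^2) = 26.2488

26.2488


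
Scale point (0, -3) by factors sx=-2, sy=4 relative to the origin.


Scaling: (x*sx, y*sy) = (0*-2, -3*4) = (0, -12)

(0, -12)


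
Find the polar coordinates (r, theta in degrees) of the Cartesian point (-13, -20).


r = sqrt((-13)^2 + (-20)^2) = 23.8537
theta = atan2(-20, -13) = 236.9761 degrees

r = 23.8537, theta = 236.9761 degrees


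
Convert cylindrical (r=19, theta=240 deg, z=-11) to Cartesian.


x = 19 * cos(240) = -9.5
y = 19 * sin(240) = -16.4545
z = -11

(-9.5, -16.4545, -11)


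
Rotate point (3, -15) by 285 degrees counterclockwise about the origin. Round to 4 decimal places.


x' = 3*cos(285) - -15*sin(285) = -13.7124
y' = 3*sin(285) + -15*cos(285) = -6.7801

(-13.7124, -6.7801)


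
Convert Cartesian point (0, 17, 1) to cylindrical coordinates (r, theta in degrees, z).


r = sqrt(0^2 + 17^2) = 17
theta = atan2(17, 0) = 90 deg
z = 1

r = 17, theta = 90 deg, z = 1


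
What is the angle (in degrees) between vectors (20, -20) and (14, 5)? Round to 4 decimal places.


dot = 20*14 + -20*5 = 180
|u| = 28.2843, |v| = 14.8661
cos(angle) = 0.4281
angle = 64.6538 degrees

64.6538 degrees


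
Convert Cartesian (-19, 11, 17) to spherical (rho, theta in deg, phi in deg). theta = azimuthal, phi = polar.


rho = sqrt((-19)^2 + 11^2 + 17^2) = 27.7669
theta = atan2(11, -19) = 149.9314 deg
phi = acos(17/27.7669) = 52.2484 deg

rho = 27.7669, theta = 149.9314 deg, phi = 52.2484 deg


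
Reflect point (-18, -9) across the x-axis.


Reflection across x-axis: (x, y) -> (x, -y)
(-18, -9) -> (-18, 9)

(-18, 9)


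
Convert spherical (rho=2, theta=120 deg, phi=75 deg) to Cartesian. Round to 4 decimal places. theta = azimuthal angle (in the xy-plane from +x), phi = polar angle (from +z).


x = 2 * sin(75) * cos(120) = -0.9659
y = 2 * sin(75) * sin(120) = 1.673
z = 2 * cos(75) = 0.5176

(-0.9659, 1.673, 0.5176)


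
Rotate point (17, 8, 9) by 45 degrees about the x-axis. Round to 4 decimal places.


x' = 17
y' = 8*cos(45) - 9*sin(45) = -0.7071
z' = 8*sin(45) + 9*cos(45) = 12.0208

(17, -0.7071, 12.0208)


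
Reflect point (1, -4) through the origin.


Reflection through origin: (x, y) -> (-x, -y)
(1, -4) -> (-1, 4)

(-1, 4)


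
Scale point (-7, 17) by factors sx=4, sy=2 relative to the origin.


Scaling: (x*sx, y*sy) = (-7*4, 17*2) = (-28, 34)

(-28, 34)


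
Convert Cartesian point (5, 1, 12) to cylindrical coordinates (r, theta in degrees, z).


r = sqrt(5^2 + 1^2) = 5.099
theta = atan2(1, 5) = 11.3099 deg
z = 12

r = 5.099, theta = 11.3099 deg, z = 12


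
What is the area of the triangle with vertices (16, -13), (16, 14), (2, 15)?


Area = |x1(y2-y3) + x2(y3-y1) + x3(y1-y2)| / 2
= |16*(14-15) + 16*(15--13) + 2*(-13-14)| / 2
= 189

189


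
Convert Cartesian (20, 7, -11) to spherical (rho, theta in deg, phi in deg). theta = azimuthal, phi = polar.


rho = sqrt(20^2 + 7^2 + (-11)^2) = 23.8747
theta = atan2(7, 20) = 19.29 deg
phi = acos(-11/23.8747) = 117.4348 deg

rho = 23.8747, theta = 19.29 deg, phi = 117.4348 deg


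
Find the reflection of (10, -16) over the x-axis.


Reflection across x-axis: (x, y) -> (x, -y)
(10, -16) -> (10, 16)

(10, 16)


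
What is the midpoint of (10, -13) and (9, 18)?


Midpoint = ((10+9)/2, (-13+18)/2) = (9.5, 2.5)

(9.5, 2.5)


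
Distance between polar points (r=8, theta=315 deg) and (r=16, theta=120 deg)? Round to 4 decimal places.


d = sqrt(r1^2 + r2^2 - 2*r1*r2*cos(t2-t1))
d = sqrt(8^2 + 16^2 - 2*8*16*cos(120-315)) = 23.8176

23.8176


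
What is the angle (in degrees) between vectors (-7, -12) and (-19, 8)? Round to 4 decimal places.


dot = -7*-19 + -12*8 = 37
|u| = 13.8924, |v| = 20.6155
cos(angle) = 0.1292
angle = 82.5772 degrees

82.5772 degrees


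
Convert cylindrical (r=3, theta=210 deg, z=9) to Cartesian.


x = 3 * cos(210) = -2.5981
y = 3 * sin(210) = -1.5
z = 9

(-2.5981, -1.5, 9)


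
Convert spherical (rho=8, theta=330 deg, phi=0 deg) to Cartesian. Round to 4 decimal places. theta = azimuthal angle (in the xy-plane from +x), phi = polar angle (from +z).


x = 8 * sin(0) * cos(330) = 0
y = 8 * sin(0) * sin(330) = 0
z = 8 * cos(0) = 8

(0, 0, 8)


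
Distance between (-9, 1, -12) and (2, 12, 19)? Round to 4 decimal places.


d = sqrt((2--9)^2 + (12-1)^2 + (19--12)^2) = 34.6843

34.6843


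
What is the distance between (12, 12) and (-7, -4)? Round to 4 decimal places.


d = sqrt((-7-12)^2 + (-4-12)^2) = 24.8395

24.8395


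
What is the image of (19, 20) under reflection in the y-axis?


Reflection across y-axis: (x, y) -> (-x, y)
(19, 20) -> (-19, 20)

(-19, 20)


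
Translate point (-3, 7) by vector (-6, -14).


Translation: (x+dx, y+dy) = (-3+-6, 7+-14) = (-9, -7)

(-9, -7)


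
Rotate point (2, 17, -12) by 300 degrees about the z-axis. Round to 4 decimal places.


x' = 2*cos(300) - 17*sin(300) = 15.7224
y' = 2*sin(300) + 17*cos(300) = 6.7679
z' = -12

(15.7224, 6.7679, -12)


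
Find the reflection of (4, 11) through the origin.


Reflection through origin: (x, y) -> (-x, -y)
(4, 11) -> (-4, -11)

(-4, -11)


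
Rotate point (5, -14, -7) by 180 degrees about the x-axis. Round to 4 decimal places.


x' = 5
y' = -14*cos(180) - -7*sin(180) = 14
z' = -14*sin(180) + -7*cos(180) = 7

(5, 14, 7)


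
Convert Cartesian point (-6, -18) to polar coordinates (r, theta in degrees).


r = sqrt((-6)^2 + (-18)^2) = 18.9737
theta = atan2(-18, -6) = 251.5651 degrees

r = 18.9737, theta = 251.5651 degrees


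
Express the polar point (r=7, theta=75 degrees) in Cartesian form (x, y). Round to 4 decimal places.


x = 7 * cos(75) = 1.8117
y = 7 * sin(75) = 6.7615

(1.8117, 6.7615)


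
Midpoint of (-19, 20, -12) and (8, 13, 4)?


Midpoint = ((-19+8)/2, (20+13)/2, (-12+4)/2) = (-5.5, 16.5, -4)

(-5.5, 16.5, -4)


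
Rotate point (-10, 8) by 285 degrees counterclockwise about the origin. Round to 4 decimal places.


x' = -10*cos(285) - 8*sin(285) = 5.1392
y' = -10*sin(285) + 8*cos(285) = 11.7298

(5.1392, 11.7298)


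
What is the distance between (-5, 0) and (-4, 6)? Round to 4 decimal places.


d = sqrt((-4--5)^2 + (6-0)^2) = 6.0828

6.0828


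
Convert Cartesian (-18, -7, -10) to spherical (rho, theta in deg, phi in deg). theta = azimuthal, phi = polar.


rho = sqrt((-18)^2 + (-7)^2 + (-10)^2) = 21.7486
theta = atan2(-7, -18) = 201.2505 deg
phi = acos(-10/21.7486) = 117.3742 deg

rho = 21.7486, theta = 201.2505 deg, phi = 117.3742 deg


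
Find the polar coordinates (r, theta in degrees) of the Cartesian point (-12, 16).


r = sqrt((-12)^2 + 16^2) = 20
theta = atan2(16, -12) = 126.8699 degrees

r = 20, theta = 126.8699 degrees


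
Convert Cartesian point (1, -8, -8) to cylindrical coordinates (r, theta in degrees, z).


r = sqrt(1^2 + (-8)^2) = 8.0623
theta = atan2(-8, 1) = 277.125 deg
z = -8

r = 8.0623, theta = 277.125 deg, z = -8


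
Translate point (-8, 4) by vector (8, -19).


Translation: (x+dx, y+dy) = (-8+8, 4+-19) = (0, -15)

(0, -15)


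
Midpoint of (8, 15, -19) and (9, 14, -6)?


Midpoint = ((8+9)/2, (15+14)/2, (-19+-6)/2) = (8.5, 14.5, -12.5)

(8.5, 14.5, -12.5)


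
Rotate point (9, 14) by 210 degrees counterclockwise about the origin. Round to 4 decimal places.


x' = 9*cos(210) - 14*sin(210) = -0.7942
y' = 9*sin(210) + 14*cos(210) = -16.6244

(-0.7942, -16.6244)


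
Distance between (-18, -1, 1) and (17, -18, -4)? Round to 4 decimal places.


d = sqrt((17--18)^2 + (-18--1)^2 + (-4-1)^2) = 39.2301

39.2301


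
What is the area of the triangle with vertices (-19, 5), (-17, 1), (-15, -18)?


Area = |x1(y2-y3) + x2(y3-y1) + x3(y1-y2)| / 2
= |-19*(1--18) + -17*(-18-5) + -15*(5-1)| / 2
= 15

15


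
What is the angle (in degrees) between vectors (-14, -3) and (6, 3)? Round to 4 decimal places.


dot = -14*6 + -3*3 = -93
|u| = 14.3178, |v| = 6.7082
cos(angle) = -0.9683
angle = 165.5297 degrees

165.5297 degrees


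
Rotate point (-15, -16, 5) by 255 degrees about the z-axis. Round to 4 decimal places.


x' = -15*cos(255) - -16*sin(255) = -11.5725
y' = -15*sin(255) + -16*cos(255) = 18.63
z' = 5

(-11.5725, 18.63, 5)


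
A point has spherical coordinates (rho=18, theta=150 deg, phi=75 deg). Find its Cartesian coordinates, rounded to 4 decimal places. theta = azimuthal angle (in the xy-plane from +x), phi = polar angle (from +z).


x = 18 * sin(75) * cos(150) = -15.0573
y = 18 * sin(75) * sin(150) = 8.6933
z = 18 * cos(75) = 4.6587

(-15.0573, 8.6933, 4.6587)


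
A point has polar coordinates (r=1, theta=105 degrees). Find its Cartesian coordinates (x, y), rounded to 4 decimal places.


x = 1 * cos(105) = -0.2588
y = 1 * sin(105) = 0.9659

(-0.2588, 0.9659)


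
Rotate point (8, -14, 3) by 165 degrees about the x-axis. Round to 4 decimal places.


x' = 8
y' = -14*cos(165) - 3*sin(165) = 12.7465
z' = -14*sin(165) + 3*cos(165) = -6.5212

(8, 12.7465, -6.5212)


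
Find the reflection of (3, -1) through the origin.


Reflection through origin: (x, y) -> (-x, -y)
(3, -1) -> (-3, 1)

(-3, 1)


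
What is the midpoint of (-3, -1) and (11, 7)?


Midpoint = ((-3+11)/2, (-1+7)/2) = (4, 3)

(4, 3)


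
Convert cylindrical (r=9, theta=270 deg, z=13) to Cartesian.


x = 9 * cos(270) = 0
y = 9 * sin(270) = -9
z = 13

(0, -9, 13)


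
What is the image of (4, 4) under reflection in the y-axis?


Reflection across y-axis: (x, y) -> (-x, y)
(4, 4) -> (-4, 4)

(-4, 4)


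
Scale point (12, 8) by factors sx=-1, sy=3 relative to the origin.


Scaling: (x*sx, y*sy) = (12*-1, 8*3) = (-12, 24)

(-12, 24)


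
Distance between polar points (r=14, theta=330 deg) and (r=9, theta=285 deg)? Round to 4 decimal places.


d = sqrt(r1^2 + r2^2 - 2*r1*r2*cos(t2-t1))
d = sqrt(14^2 + 9^2 - 2*14*9*cos(285-330)) = 9.9403

9.9403


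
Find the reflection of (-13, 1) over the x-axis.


Reflection across x-axis: (x, y) -> (x, -y)
(-13, 1) -> (-13, -1)

(-13, -1)


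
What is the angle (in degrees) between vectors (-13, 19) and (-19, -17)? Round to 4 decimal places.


dot = -13*-19 + 19*-17 = -76
|u| = 23.0217, |v| = 25.4951
cos(angle) = -0.1295
angle = 97.4398 degrees

97.4398 degrees


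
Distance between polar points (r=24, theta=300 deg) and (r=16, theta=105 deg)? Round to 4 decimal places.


d = sqrt(r1^2 + r2^2 - 2*r1*r2*cos(t2-t1))
d = sqrt(24^2 + 16^2 - 2*24*16*cos(105-300)) = 39.6715

39.6715


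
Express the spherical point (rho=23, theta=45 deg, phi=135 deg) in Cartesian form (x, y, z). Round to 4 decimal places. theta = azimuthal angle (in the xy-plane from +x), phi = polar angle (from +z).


x = 23 * sin(135) * cos(45) = 11.5
y = 23 * sin(135) * sin(45) = 11.5
z = 23 * cos(135) = -16.2635

(11.5, 11.5, -16.2635)


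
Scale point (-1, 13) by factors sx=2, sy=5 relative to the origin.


Scaling: (x*sx, y*sy) = (-1*2, 13*5) = (-2, 65)

(-2, 65)


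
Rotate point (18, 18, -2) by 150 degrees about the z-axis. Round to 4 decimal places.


x' = 18*cos(150) - 18*sin(150) = -24.5885
y' = 18*sin(150) + 18*cos(150) = -6.5885
z' = -2

(-24.5885, -6.5885, -2)


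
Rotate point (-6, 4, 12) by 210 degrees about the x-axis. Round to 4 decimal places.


x' = -6
y' = 4*cos(210) - 12*sin(210) = 2.5359
z' = 4*sin(210) + 12*cos(210) = -12.3923

(-6, 2.5359, -12.3923)


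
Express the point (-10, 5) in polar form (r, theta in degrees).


r = sqrt((-10)^2 + 5^2) = 11.1803
theta = atan2(5, -10) = 153.4349 degrees

r = 11.1803, theta = 153.4349 degrees


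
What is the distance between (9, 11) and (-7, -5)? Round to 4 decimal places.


d = sqrt((-7-9)^2 + (-5-11)^2) = 22.6274

22.6274


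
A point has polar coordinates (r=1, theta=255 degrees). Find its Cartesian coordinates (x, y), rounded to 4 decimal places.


x = 1 * cos(255) = -0.2588
y = 1 * sin(255) = -0.9659

(-0.2588, -0.9659)


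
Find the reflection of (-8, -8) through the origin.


Reflection through origin: (x, y) -> (-x, -y)
(-8, -8) -> (8, 8)

(8, 8)


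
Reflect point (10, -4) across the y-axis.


Reflection across y-axis: (x, y) -> (-x, y)
(10, -4) -> (-10, -4)

(-10, -4)


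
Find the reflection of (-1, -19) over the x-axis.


Reflection across x-axis: (x, y) -> (x, -y)
(-1, -19) -> (-1, 19)

(-1, 19)


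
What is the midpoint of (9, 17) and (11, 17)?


Midpoint = ((9+11)/2, (17+17)/2) = (10, 17)

(10, 17)


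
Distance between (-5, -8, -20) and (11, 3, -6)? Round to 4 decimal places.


d = sqrt((11--5)^2 + (3--8)^2 + (-6--20)^2) = 23.9374

23.9374


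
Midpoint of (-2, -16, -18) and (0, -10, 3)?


Midpoint = ((-2+0)/2, (-16+-10)/2, (-18+3)/2) = (-1, -13, -7.5)

(-1, -13, -7.5)


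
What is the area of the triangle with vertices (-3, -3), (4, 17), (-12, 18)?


Area = |x1(y2-y3) + x2(y3-y1) + x3(y1-y2)| / 2
= |-3*(17-18) + 4*(18--3) + -12*(-3-17)| / 2
= 163.5

163.5


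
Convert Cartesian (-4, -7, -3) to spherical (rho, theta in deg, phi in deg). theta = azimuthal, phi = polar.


rho = sqrt((-4)^2 + (-7)^2 + (-3)^2) = 8.6023
theta = atan2(-7, -4) = 240.2551 deg
phi = acos(-3/8.6023) = 110.4104 deg

rho = 8.6023, theta = 240.2551 deg, phi = 110.4104 deg


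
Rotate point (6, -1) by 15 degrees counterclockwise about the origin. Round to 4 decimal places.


x' = 6*cos(15) - -1*sin(15) = 6.0544
y' = 6*sin(15) + -1*cos(15) = 0.587

(6.0544, 0.587)


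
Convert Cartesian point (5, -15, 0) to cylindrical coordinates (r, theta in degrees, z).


r = sqrt(5^2 + (-15)^2) = 15.8114
theta = atan2(-15, 5) = 288.4349 deg
z = 0

r = 15.8114, theta = 288.4349 deg, z = 0


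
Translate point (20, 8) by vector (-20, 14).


Translation: (x+dx, y+dy) = (20+-20, 8+14) = (0, 22)

(0, 22)


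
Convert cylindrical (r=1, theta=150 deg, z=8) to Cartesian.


x = 1 * cos(150) = -0.866
y = 1 * sin(150) = 0.5
z = 8

(-0.866, 0.5, 8)


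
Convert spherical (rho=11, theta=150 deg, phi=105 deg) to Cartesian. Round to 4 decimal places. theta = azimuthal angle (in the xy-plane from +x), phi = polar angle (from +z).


x = 11 * sin(105) * cos(150) = -9.2017
y = 11 * sin(105) * sin(150) = 5.3126
z = 11 * cos(105) = -2.847

(-9.2017, 5.3126, -2.847)


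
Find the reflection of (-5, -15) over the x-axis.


Reflection across x-axis: (x, y) -> (x, -y)
(-5, -15) -> (-5, 15)

(-5, 15)


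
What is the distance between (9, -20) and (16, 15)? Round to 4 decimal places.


d = sqrt((16-9)^2 + (15--20)^2) = 35.6931

35.6931


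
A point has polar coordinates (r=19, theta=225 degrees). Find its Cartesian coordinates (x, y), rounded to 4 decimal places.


x = 19 * cos(225) = -13.435
y = 19 * sin(225) = -13.435

(-13.435, -13.435)


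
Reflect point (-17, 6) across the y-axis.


Reflection across y-axis: (x, y) -> (-x, y)
(-17, 6) -> (17, 6)

(17, 6)


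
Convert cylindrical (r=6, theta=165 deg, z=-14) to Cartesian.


x = 6 * cos(165) = -5.7956
y = 6 * sin(165) = 1.5529
z = -14

(-5.7956, 1.5529, -14)


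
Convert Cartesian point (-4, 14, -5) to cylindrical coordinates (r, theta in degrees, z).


r = sqrt((-4)^2 + 14^2) = 14.5602
theta = atan2(14, -4) = 105.9454 deg
z = -5

r = 14.5602, theta = 105.9454 deg, z = -5


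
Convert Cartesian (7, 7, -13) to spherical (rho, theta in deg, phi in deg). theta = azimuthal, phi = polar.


rho = sqrt(7^2 + 7^2 + (-13)^2) = 16.3401
theta = atan2(7, 7) = 45 deg
phi = acos(-13/16.3401) = 142.7107 deg

rho = 16.3401, theta = 45 deg, phi = 142.7107 deg


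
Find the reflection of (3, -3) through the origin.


Reflection through origin: (x, y) -> (-x, -y)
(3, -3) -> (-3, 3)

(-3, 3)


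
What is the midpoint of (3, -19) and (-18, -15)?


Midpoint = ((3+-18)/2, (-19+-15)/2) = (-7.5, -17)

(-7.5, -17)


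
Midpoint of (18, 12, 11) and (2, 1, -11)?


Midpoint = ((18+2)/2, (12+1)/2, (11+-11)/2) = (10, 6.5, 0)

(10, 6.5, 0)


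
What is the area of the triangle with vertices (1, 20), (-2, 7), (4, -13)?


Area = |x1(y2-y3) + x2(y3-y1) + x3(y1-y2)| / 2
= |1*(7--13) + -2*(-13-20) + 4*(20-7)| / 2
= 69

69


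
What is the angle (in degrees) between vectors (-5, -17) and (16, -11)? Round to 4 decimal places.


dot = -5*16 + -17*-11 = 107
|u| = 17.72, |v| = 19.4165
cos(angle) = 0.311
angle = 71.881 degrees

71.881 degrees


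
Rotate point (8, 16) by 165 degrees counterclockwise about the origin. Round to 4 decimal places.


x' = 8*cos(165) - 16*sin(165) = -11.8685
y' = 8*sin(165) + 16*cos(165) = -13.3843

(-11.8685, -13.3843)


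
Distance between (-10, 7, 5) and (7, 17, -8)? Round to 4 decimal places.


d = sqrt((7--10)^2 + (17-7)^2 + (-8-5)^2) = 23.622

23.622
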